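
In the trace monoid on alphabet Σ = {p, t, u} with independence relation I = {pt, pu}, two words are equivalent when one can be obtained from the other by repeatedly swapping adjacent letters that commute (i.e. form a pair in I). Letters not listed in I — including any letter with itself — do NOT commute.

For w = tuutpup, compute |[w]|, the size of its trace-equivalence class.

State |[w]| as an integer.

#0=t has no predecessor
#1=u depends on [0:t]
#2=u depends on [1:u]
#3=t depends on [2:u]
#4=p has no predecessor
#5=u depends on [3:t]
#6=p depends on [4:p]
sources: [0:t, 4:p]
N(rest) = Σ N(rest − s) over sources s of rest; N(one piece) = 1:
  size 1 → [5]=1  [6]=1
  size 2 → [3,5]=1  [4,6]=1  [5,6]=2
  size 3 → [2,3,5]=1  [3,5,6]=3  [4,5,6]=3
  size 4 → [1,2,3,5]=1  [2,3,5,6]=4  [3,4,5,6]=6
  size 5 → [0,1,2,3,5]=1  [1,2,3,5,6]=5  [2,3,4,5,6]=10
  first=0(t) contributes 15
  first=4(p) contributes 6
|[w]| = 21

21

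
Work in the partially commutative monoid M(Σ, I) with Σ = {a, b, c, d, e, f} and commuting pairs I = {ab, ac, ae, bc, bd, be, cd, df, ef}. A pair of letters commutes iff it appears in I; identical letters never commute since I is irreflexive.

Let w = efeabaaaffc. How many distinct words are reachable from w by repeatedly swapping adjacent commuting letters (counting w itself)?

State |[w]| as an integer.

drop 0:e onto floor
drop 1:f onto floor
drop 2:e onto {0:e}
drop 3:a onto {1:f}
drop 4:b onto {1:f}
drop 5:a onto {3:a}
drop 6:a onto {5:a}
drop 7:a onto {6:a}
drop 8:f onto {4:b, 7:a}
drop 9:f onto {8:f}
drop 10:c onto {2:e, 9:f}
ground layer = {0:e, 1:f}
drop-orders for the pieces not yet dropped (sum over which currently-grounded one goes next):
  1 to go: {10} 1
  2 to go: {2,10} 1  {9,10} 1
  3 to go: {0,2,10} 1  {2,9,10} 2  {8,9,10} 1
  4 to go: {0,2,9,10} 3  {2,8,9,10} 3  {4,8,9,10} 1  {7,8,9,10} 1
  5 to go: {0,2,8,9,10} 6  {2,4,8,9,10} 4  {2,7,8,9,10} 4  {4,7,8,9,10} 2  {6,7,8,9,10} 1
  6 to go: {0,2,4,8,9,10} 10  {0,2,7,8,9,10} 10  {2,4,7,8,9,10} 10  {2,6,7,8,9,10} 5  {4,6,7,8,9,10} 3  {5,6,7,8,9,10} 1
  7 to go: {0,2,4,7,8,9,10} 30  {0,2,6,7,8,9,10} 15  {2,4,6,7,8,9,10} 18  {2,5,6,7,8,9,10} 6  {3,5,6,7,8,9,10} 1  {4,5,6,7,8,9,10} 4
  8 to go: {0,2,4,6,7,8,9,10} 63  {0,2,5,6,7,8,9,10} 21  {2,3,5,6,7,8,9,10} 7  {2,4,5,6,7,8,9,10} 28  {3,4,5,6,7,8,9,10} 5
  9 to go: {0,2,3,5,6,7,8,9,10} 28  {0,2,4,5,6,7,8,9,10} 112  {1,3,4,5,6,7,8,9,10} 5  {2,3,4,5,6,7,8,9,10} 40
  if 0:e drops first: 45 orders
  if 1:f drops first: 180 orders
heap linearizations: 225

225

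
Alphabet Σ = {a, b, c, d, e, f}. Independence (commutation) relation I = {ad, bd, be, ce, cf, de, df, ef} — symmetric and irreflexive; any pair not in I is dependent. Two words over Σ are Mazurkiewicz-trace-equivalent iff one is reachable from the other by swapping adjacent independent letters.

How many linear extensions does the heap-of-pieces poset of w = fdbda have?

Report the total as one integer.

0(f) covers ∅
1(d) covers ∅
2(b) covers 0:f
3(d) covers 1:d
4(a) covers 2:b
floor of heap: 0:f, 1:d
completions by unplaced set U, small U first (add the entries for U minus each lowest piece of U):
  |U|=1: {3}:1  {4}:1
  |U|=2: {1,3}:1  {2,4}:1  {3,4}:2
  |U|=3: {0,2,4}:1  {1,3,4}:3  {2,3,4}:3
  start at 0(f): 6
  start at 1(d): 4
sum over floor = 10

10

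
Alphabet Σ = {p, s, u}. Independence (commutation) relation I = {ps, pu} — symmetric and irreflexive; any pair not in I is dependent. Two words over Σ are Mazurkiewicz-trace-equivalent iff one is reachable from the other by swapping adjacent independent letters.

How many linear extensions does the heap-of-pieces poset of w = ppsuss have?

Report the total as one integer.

15

drop 0:p onto floor
drop 1:p onto {0:p}
drop 2:s onto floor
drop 3:u onto {2:s}
drop 4:s onto {3:u}
drop 5:s onto {4:s}
ground layer = {0:p, 2:s}
drop-orders for the pieces not yet dropped (sum over which currently-grounded one goes next):
  1 to go: {1} 1  {5} 1
  2 to go: {0,1} 1  {1,5} 2  {4,5} 1
  3 to go: {0,1,5} 3  {1,4,5} 3  {3,4,5} 1
  4 to go: {0,1,4,5} 6  {1,3,4,5} 4  {2,3,4,5} 1
  if 0:p drops first: 5 orders
  if 2:s drops first: 10 orders
heap linearizations: 15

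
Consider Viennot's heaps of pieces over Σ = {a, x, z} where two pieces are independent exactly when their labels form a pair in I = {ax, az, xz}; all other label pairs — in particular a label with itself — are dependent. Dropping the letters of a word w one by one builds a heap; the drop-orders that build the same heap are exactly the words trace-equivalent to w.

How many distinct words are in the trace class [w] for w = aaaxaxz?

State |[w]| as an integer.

105

piece 0:a — minimal
piece 1:a rests on {0:a}
piece 2:a rests on {1:a}
piece 3:x — minimal
piece 4:a rests on {2:a}
piece 5:x rests on {3:x}
piece 6:z — minimal
minimal pieces: {0:a, 3:x, 6:z}
ways to finish when only these pieces remain (= sum over removing one remaining piece with nothing left below it):
  1 left: {4}→1  {5}→1  {6}→1
  2 left: {2,4}→1  {3,5}→1  {4,5}→2  {4,6}→2  {5,6}→2
  3 left: {1,2,4}→1  {2,4,5}→3  {2,4,6}→3  {3,4,5}→3  {3,5,6}→3  {4,5,6}→6
  4 left: {0,1,2,4}→1  {1,2,4,5}→4  {1,2,4,6}→4  {2,3,4,5}→6  {2,4,5,6}→12  {3,4,5,6}→12
  5 left: {0,1,2,4,5}→5  {0,1,2,4,6}→5  {1,2,3,4,5}→10  {1,2,4,5,6}→20  {2,3,4,5,6}→30
  placing 0:a first → 60 extensions
  placing 3:x first → 30 extensions
  placing 6:z first → 15 extensions
total linear extensions = 105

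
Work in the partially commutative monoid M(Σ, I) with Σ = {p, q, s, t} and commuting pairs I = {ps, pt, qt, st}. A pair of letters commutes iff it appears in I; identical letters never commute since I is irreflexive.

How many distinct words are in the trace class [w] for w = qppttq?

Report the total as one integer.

piece 0:q — minimal
piece 1:p rests on {0:q}
piece 2:p rests on {1:p}
piece 3:t — minimal
piece 4:t rests on {3:t}
piece 5:q rests on {2:p}
minimal pieces: {0:q, 3:t}
ways to finish when only these pieces remain (= sum over removing one remaining piece with nothing left below it):
  1 left: {4}→1  {5}→1
  2 left: {2,5}→1  {3,4}→1  {4,5}→2
  3 left: {1,2,5}→1  {2,4,5}→3  {3,4,5}→3
  4 left: {0,1,2,5}→1  {1,2,4,5}→4  {2,3,4,5}→6
  placing 0:q first → 10 extensions
  placing 3:t first → 5 extensions
total linear extensions = 15

15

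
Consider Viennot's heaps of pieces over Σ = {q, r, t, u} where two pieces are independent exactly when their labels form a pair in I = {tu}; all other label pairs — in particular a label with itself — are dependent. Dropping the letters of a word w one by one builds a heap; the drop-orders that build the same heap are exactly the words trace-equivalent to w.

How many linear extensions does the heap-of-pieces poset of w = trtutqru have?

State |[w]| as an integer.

3

drop 0:t onto floor
drop 1:r onto {0:t}
drop 2:t onto {1:r}
drop 3:u onto {1:r}
drop 4:t onto {2:t}
drop 5:q onto {3:u, 4:t}
drop 6:r onto {5:q}
drop 7:u onto {6:r}
ground layer = {0:t}
drop-orders for the pieces not yet dropped (sum over which currently-grounded one goes next):
  1 to go: {7} 1
  2 to go: {6,7} 1
  3 to go: {5,6,7} 1
  4 to go: {3,5,6,7} 1  {4,5,6,7} 1
  5 to go: {2,4,5,6,7} 1  {3,4,5,6,7} 2
  6 to go: {2,3,4,5,6,7} 3
  if 0:t drops first: 3 orders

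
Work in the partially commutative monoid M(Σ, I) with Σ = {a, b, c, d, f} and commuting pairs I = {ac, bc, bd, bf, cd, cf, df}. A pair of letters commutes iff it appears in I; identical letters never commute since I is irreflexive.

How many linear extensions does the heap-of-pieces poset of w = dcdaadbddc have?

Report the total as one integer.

0(d) covers ∅
1(c) covers ∅
2(d) covers 0:d
3(a) covers 2:d
4(a) covers 3:a
5(d) covers 4:a
6(b) covers 4:a
7(d) covers 5:d
8(d) covers 7:d
9(c) covers 1:c
floor of heap: 0:d, 1:c
completions by unplaced set U, small U first (add the entries for U minus each lowest piece of U):
  |U|=1: {6}:1  {8}:1  {9}:1
  |U|=2: {1,9}:1  {6,8}:2  {6,9}:2  {7,8}:1  {8,9}:2
  |U|=3: {1,6,9}:3  {1,8,9}:3  {5,7,8}:1  {6,7,8}:3  {6,8,9}:6  {7,8,9}:3
  |U|=4: {1,6,8,9}:12  {1,7,8,9}:6  {5,6,7,8}:4  {5,7,8,9}:4  {6,7,8,9}:12
  |U|=5: {1,5,7,8,9}:10  {1,6,7,8,9}:30  {4,5,6,7,8}:4  {5,6,7,8,9}:20
  |U|=6: {1,5,6,7,8,9}:60  {3,4,5,6,7,8}:4  {4,5,6,7,8,9}:24
  |U|=7: {1,4,5,6,7,8,9}:84  {2,3,4,5,6,7,8}:4  {3,4,5,6,7,8,9}:28
  |U|=8: {0,2,3,4,5,6,7,8}:4  {1,3,4,5,6,7,8,9}:112  {2,3,4,5,6,7,8,9}:32
  start at 0(d): 144
  start at 1(c): 36
sum over floor = 180

180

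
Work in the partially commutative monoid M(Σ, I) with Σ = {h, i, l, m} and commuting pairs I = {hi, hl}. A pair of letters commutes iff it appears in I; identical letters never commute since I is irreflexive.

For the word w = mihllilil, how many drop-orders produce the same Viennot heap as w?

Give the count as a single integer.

8

#0=m has no predecessor
#1=i depends on [0:m]
#2=h depends on [0:m]
#3=l depends on [1:i]
#4=l depends on [3:l]
#5=i depends on [4:l]
#6=l depends on [5:i]
#7=i depends on [6:l]
#8=l depends on [7:i]
sources: [0:m]
N(rest) = Σ N(rest − s) over sources s of rest; N(one piece) = 1:
  size 1 → [2]=1  [8]=1
  size 2 → [2,8]=2  [7,8]=1
  size 3 → [2,7,8]=3  [6,7,8]=1
  size 4 → [2,6,7,8]=4  [5,6,7,8]=1
  size 5 → [2,5,6,7,8]=5  [4,5,6,7,8]=1
  size 6 → [2,4,5,6,7,8]=6  [3,4,5,6,7,8]=1
  size 7 → [1,3,4,5,6,7,8]=1  [2,3,4,5,6,7,8]=7
  first=0(m) contributes 8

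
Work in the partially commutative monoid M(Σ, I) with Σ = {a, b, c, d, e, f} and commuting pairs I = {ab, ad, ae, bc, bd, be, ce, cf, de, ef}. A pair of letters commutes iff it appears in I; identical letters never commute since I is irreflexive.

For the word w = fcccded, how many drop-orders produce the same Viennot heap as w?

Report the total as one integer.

piece 0:f — minimal
piece 1:c — minimal
piece 2:c rests on {1:c}
piece 3:c rests on {2:c}
piece 4:d rests on {0:f, 3:c}
piece 5:e — minimal
piece 6:d rests on {4:d}
minimal pieces: {0:f, 1:c, 5:e}
ways to finish when only these pieces remain (= sum over removing one remaining piece with nothing left below it):
  1 left: {5}→1  {6}→1
  2 left: {4,6}→1  {5,6}→2
  3 left: {0,4,6}→1  {3,4,6}→1  {4,5,6}→3
  4 left: {0,3,4,6}→2  {0,4,5,6}→4  {2,3,4,6}→1  {3,4,5,6}→4
  5 left: {0,2,3,4,6}→3  {0,3,4,5,6}→10  {1,2,3,4,6}→1  {2,3,4,5,6}→5
  placing 0:f first → 6 extensions
  placing 1:c first → 18 extensions
  placing 5:e first → 4 extensions
total linear extensions = 28

28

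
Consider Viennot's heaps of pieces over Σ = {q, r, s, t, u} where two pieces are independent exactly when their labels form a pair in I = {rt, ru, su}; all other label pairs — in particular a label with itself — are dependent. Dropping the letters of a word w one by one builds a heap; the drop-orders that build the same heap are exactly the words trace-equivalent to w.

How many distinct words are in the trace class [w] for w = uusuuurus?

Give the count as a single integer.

84

piece 0:u — minimal
piece 1:u rests on {0:u}
piece 2:s — minimal
piece 3:u rests on {1:u}
piece 4:u rests on {3:u}
piece 5:u rests on {4:u}
piece 6:r rests on {2:s}
piece 7:u rests on {5:u}
piece 8:s rests on {6:r}
minimal pieces: {0:u, 2:s}
ways to finish when only these pieces remain (= sum over removing one remaining piece with nothing left below it):
  1 left: {7}→1  {8}→1
  2 left: {5,7}→1  {6,8}→1  {7,8}→2
  3 left: {2,6,8}→1  {4,5,7}→1  {5,7,8}→3  {6,7,8}→3
  4 left: {2,6,7,8}→4  {3,4,5,7}→1  {4,5,7,8}→4  {5,6,7,8}→6
  5 left: {1,3,4,5,7}→1  {2,5,6,7,8}→10  {3,4,5,7,8}→5  {4,5,6,7,8}→10
  6 left: {0,1,3,4,5,7}→1  {1,3,4,5,7,8}→6  {2,4,5,6,7,8}→20  {3,4,5,6,7,8}→15
  7 left: {0,1,3,4,5,7,8}→7  {1,3,4,5,6,7,8}→21  {2,3,4,5,6,7,8}→35
  placing 0:u first → 56 extensions
  placing 2:s first → 28 extensions
total linear extensions = 84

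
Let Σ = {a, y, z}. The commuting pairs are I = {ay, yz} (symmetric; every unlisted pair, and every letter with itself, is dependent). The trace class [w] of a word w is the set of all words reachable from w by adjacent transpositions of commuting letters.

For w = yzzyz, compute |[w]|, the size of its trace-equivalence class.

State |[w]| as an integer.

piece 0:y — minimal
piece 1:z — minimal
piece 2:z rests on {1:z}
piece 3:y rests on {0:y}
piece 4:z rests on {2:z}
minimal pieces: {0:y, 1:z}
ways to finish when only these pieces remain (= sum over removing one remaining piece with nothing left below it):
  1 left: {3}→1  {4}→1
  2 left: {0,3}→1  {2,4}→1  {3,4}→2
  3 left: {0,3,4}→3  {1,2,4}→1  {2,3,4}→3
  placing 0:y first → 4 extensions
  placing 1:z first → 6 extensions
total linear extensions = 10

10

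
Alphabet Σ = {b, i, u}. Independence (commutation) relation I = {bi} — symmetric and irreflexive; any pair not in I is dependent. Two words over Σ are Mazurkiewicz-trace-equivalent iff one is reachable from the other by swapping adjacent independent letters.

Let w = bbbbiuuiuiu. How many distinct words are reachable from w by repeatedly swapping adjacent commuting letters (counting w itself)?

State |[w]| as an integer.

5

piece 0:b — minimal
piece 1:b rests on {0:b}
piece 2:b rests on {1:b}
piece 3:b rests on {2:b}
piece 4:i — minimal
piece 5:u rests on {3:b, 4:i}
piece 6:u rests on {5:u}
piece 7:i rests on {6:u}
piece 8:u rests on {7:i}
piece 9:i rests on {8:u}
piece 10:u rests on {9:i}
minimal pieces: {0:b, 4:i}
ways to finish when only these pieces remain (= sum over removing one remaining piece with nothing left below it):
  1 left: {10}→1
  2 left: {9,10}→1
  3 left: {8,9,10}→1
  4 left: {7,8,9,10}→1
  5 left: {6,7,8,9,10}→1
  6 left: {5,6,7,8,9,10}→1
  7 left: {3,5,6,7,8,9,10}→1  {4,5,6,7,8,9,10}→1
  8 left: {2,3,5,6,7,8,9,10}→1  {3,4,5,6,7,8,9,10}→2
  9 left: {1,2,3,5,6,7,8,9,10}→1  {2,3,4,5,6,7,8,9,10}→3
  placing 0:b first → 4 extensions
  placing 4:i first → 1 extensions
total linear extensions = 5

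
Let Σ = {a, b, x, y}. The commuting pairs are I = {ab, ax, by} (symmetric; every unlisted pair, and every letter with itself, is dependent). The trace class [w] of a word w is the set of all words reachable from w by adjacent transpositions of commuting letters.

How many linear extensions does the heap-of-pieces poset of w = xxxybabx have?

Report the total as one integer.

9

0(x) covers ∅
1(x) covers 0:x
2(x) covers 1:x
3(y) covers 2:x
4(b) covers 2:x
5(a) covers 3:y
6(b) covers 4:b
7(x) covers 3:y, 6:b
floor of heap: 0:x
completions by unplaced set U, small U first (add the entries for U minus each lowest piece of U):
  |U|=1: {5}:1  {7}:1
  |U|=2: {5,7}:2  {6,7}:1
  |U|=3: {3,5,7}:2  {4,6,7}:1  {5,6,7}:3
  |U|=4: {3,5,6,7}:5  {4,5,6,7}:4
  |U|=5: {3,4,5,6,7}:9
  |U|=6: {2,3,4,5,6,7}:9
  start at 0(x): 9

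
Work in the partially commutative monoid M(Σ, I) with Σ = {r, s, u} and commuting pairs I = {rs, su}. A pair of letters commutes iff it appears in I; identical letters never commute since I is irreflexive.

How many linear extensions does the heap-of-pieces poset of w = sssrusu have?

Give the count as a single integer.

35

0(s) covers ∅
1(s) covers 0:s
2(s) covers 1:s
3(r) covers ∅
4(u) covers 3:r
5(s) covers 2:s
6(u) covers 4:u
floor of heap: 0:s, 3:r
completions by unplaced set U, small U first (add the entries for U minus each lowest piece of U):
  |U|=1: {5}:1  {6}:1
  |U|=2: {2,5}:1  {4,6}:1  {5,6}:2
  |U|=3: {1,2,5}:1  {2,5,6}:3  {3,4,6}:1  {4,5,6}:3
  |U|=4: {0,1,2,5}:1  {1,2,5,6}:4  {2,4,5,6}:6  {3,4,5,6}:4
  |U|=5: {0,1,2,5,6}:5  {1,2,4,5,6}:10  {2,3,4,5,6}:10
  start at 0(s): 20
  start at 3(r): 15
sum over floor = 35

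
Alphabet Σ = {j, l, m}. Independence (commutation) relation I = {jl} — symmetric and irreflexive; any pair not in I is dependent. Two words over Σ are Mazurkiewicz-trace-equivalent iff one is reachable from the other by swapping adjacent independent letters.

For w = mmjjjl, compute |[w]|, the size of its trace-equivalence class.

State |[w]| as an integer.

0(m) covers ∅
1(m) covers 0:m
2(j) covers 1:m
3(j) covers 2:j
4(j) covers 3:j
5(l) covers 1:m
floor of heap: 0:m
completions by unplaced set U, small U first (add the entries for U minus each lowest piece of U):
  |U|=1: {4}:1  {5}:1
  |U|=2: {3,4}:1  {4,5}:2
  |U|=3: {2,3,4}:1  {3,4,5}:3
  |U|=4: {2,3,4,5}:4
  start at 0(m): 4

4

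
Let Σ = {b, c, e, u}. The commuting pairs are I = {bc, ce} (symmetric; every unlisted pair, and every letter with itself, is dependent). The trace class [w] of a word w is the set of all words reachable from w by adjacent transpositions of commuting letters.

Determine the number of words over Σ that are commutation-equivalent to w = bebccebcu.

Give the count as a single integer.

piece 0:b — minimal
piece 1:e rests on {0:b}
piece 2:b rests on {1:e}
piece 3:c — minimal
piece 4:c rests on {3:c}
piece 5:e rests on {2:b}
piece 6:b rests on {5:e}
piece 7:c rests on {4:c}
piece 8:u rests on {6:b, 7:c}
minimal pieces: {0:b, 3:c}
ways to finish when only these pieces remain (= sum over removing one remaining piece with nothing left below it):
  1 left: {8}→1
  2 left: {6,8}→1  {7,8}→1
  3 left: {4,7,8}→1  {5,6,8}→1  {6,7,8}→2
  4 left: {2,5,6,8}→1  {3,4,7,8}→1  {4,6,7,8}→3  {5,6,7,8}→3
  5 left: {1,2,5,6,8}→1  {2,5,6,7,8}→4  {3,4,6,7,8}→4  {4,5,6,7,8}→6
  6 left: {0,1,2,5,6,8}→1  {1,2,5,6,7,8}→5  {2,4,5,6,7,8}→10  {3,4,5,6,7,8}→10
  7 left: {0,1,2,5,6,7,8}→6  {1,2,4,5,6,7,8}→15  {2,3,4,5,6,7,8}→20
  placing 0:b first → 35 extensions
  placing 3:c first → 21 extensions
total linear extensions = 56

56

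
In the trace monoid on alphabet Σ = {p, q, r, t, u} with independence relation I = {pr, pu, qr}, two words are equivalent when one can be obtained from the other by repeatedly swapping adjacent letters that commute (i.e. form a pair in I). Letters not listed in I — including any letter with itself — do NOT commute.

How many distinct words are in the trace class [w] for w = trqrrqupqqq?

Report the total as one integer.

30

#0=t has no predecessor
#1=r depends on [0:t]
#2=q depends on [0:t]
#3=r depends on [1:r]
#4=r depends on [3:r]
#5=q depends on [2:q]
#6=u depends on [4:r, 5:q]
#7=p depends on [5:q]
#8=q depends on [6:u, 7:p]
#9=q depends on [8:q]
#10=q depends on [9:q]
sources: [0:t]
N(rest) = Σ N(rest − s) over sources s of rest; N(one piece) = 1:
  size 1 → [10]=1
  size 2 → [9,10]=1
  size 3 → [8,9,10]=1
  size 4 → [6,8,9,10]=1  [7,8,9,10]=1
  size 5 → [4,6,8,9,10]=1  [6,7,8,9,10]=2
  size 6 → [3,4,6,8,9,10]=1  [4,6,7,8,9,10]=3  [5,6,7,8,9,10]=2
  size 7 → [1,3,4,6,8,9,10]=1  [2,5,6,7,8,9,10]=2  [3,4,6,7,8,9,10]=4  [4,5,6,7,8,9,10]=5
  size 8 → [1,3,4,6,7,8,9,10]=5  [2,4,5,6,7,8,9,10]=7  [3,4,5,6,7,8,9,10]=9
  size 9 → [1,3,4,5,6,7,8,9,10]=14  [2,3,4,5,6,7,8,9,10]=16
  first=0(t) contributes 30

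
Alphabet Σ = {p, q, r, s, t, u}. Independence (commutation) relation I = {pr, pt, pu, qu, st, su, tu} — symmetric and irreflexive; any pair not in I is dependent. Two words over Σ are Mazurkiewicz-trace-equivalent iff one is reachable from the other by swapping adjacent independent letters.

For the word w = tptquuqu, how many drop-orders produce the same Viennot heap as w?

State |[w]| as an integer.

#0=t has no predecessor
#1=p has no predecessor
#2=t depends on [0:t]
#3=q depends on [1:p, 2:t]
#4=u has no predecessor
#5=u depends on [4:u]
#6=q depends on [3:q]
#7=u depends on [5:u]
sources: [0:t, 1:p, 4:u]
N(rest) = Σ N(rest − s) over sources s of rest; N(one piece) = 1:
  size 1 → [6]=1  [7]=1
  size 2 → [3,6]=1  [5,7]=1  [6,7]=2
  size 3 → [1,3,6]=1  [2,3,6]=1  [3,6,7]=3  [4,5,7]=1  [5,6,7]=3
  size 4 → [0,2,3,6]=1  [1,2,3,6]=2  [1,3,6,7]=4  [2,3,6,7]=4  [3,5,6,7]=6  [4,5,6,7]=4
  size 5 → [0,1,2,3,6]=3  [0,2,3,6,7]=5  [1,2,3,6,7]=10  [1,3,5,6,7]=10  [2,3,5,6,7]=10  [3,4,5,6,7]=10
  size 6 → [0,1,2,3,6,7]=18  [0,2,3,5,6,7]=15  [1,2,3,5,6,7]=30  [1,3,4,5,6,7]=20  [2,3,4,5,6,7]=20
  first=0(t) contributes 70
  first=1(p) contributes 35
  first=4(u) contributes 63
|[w]| = 168

168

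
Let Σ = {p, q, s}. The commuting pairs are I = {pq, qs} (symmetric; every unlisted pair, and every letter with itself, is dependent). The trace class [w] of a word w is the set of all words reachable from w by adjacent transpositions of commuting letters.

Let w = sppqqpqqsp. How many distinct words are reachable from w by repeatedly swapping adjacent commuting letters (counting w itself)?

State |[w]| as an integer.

#0=s has no predecessor
#1=p depends on [0:s]
#2=p depends on [1:p]
#3=q has no predecessor
#4=q depends on [3:q]
#5=p depends on [2:p]
#6=q depends on [4:q]
#7=q depends on [6:q]
#8=s depends on [5:p]
#9=p depends on [8:s]
sources: [0:s, 3:q]
N(rest) = Σ N(rest − s) over sources s of rest; N(one piece) = 1:
  size 1 → [7]=1  [9]=1
  size 2 → [6,7]=1  [7,9]=2  [8,9]=1
  size 3 → [4,6,7]=1  [5,8,9]=1  [6,7,9]=3  [7,8,9]=3
  size 4 → [2,5,8,9]=1  [3,4,6,7]=1  [4,6,7,9]=4  [5,7,8,9]=4  [6,7,8,9]=6
  size 5 → [1,2,5,8,9]=1  [2,5,7,8,9]=5  [3,4,6,7,9]=5  [4,6,7,8,9]=10  [5,6,7,8,9]=10
  size 6 → [0,1,2,5,8,9]=1  [1,2,5,7,8,9]=6  [2,5,6,7,8,9]=15  [3,4,6,7,8,9]=15  [4,5,6,7,8,9]=20
  size 7 → [0,1,2,5,7,8,9]=7  [1,2,5,6,7,8,9]=21  [2,4,5,6,7,8,9]=35  [3,4,5,6,7,8,9]=35
  size 8 → [0,1,2,5,6,7,8,9]=28  [1,2,4,5,6,7,8,9]=56  [2,3,4,5,6,7,8,9]=70
  first=0(s) contributes 126
  first=3(q) contributes 84
|[w]| = 210

210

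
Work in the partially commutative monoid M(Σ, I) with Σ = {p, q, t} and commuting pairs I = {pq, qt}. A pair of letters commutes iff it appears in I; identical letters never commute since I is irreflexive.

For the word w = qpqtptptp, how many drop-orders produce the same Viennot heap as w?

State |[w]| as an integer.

0(q) covers ∅
1(p) covers ∅
2(q) covers 0:q
3(t) covers 1:p
4(p) covers 3:t
5(t) covers 4:p
6(p) covers 5:t
7(t) covers 6:p
8(p) covers 7:t
floor of heap: 0:q, 1:p
completions by unplaced set U, small U first (add the entries for U minus each lowest piece of U):
  |U|=1: {2}:1  {8}:1
  |U|=2: {0,2}:1  {2,8}:2  {7,8}:1
  |U|=3: {0,2,8}:3  {2,7,8}:3  {6,7,8}:1
  |U|=4: {0,2,7,8}:6  {2,6,7,8}:4  {5,6,7,8}:1
  |U|=5: {0,2,6,7,8}:10  {2,5,6,7,8}:5  {4,5,6,7,8}:1
  |U|=6: {0,2,5,6,7,8}:15  {2,4,5,6,7,8}:6  {3,4,5,6,7,8}:1
  |U|=7: {0,2,4,5,6,7,8}:21  {1,3,4,5,6,7,8}:1  {2,3,4,5,6,7,8}:7
  start at 0(q): 8
  start at 1(p): 28
sum over floor = 36

36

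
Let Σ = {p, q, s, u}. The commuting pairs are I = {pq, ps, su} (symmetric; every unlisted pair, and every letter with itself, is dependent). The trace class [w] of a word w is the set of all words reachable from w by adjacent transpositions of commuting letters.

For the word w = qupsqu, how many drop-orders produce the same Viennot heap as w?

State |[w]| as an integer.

drop 0:q onto floor
drop 1:u onto {0:q}
drop 2:p onto {1:u}
drop 3:s onto {0:q}
drop 4:q onto {1:u, 3:s}
drop 5:u onto {2:p, 4:q}
ground layer = {0:q}
drop-orders for the pieces not yet dropped (sum over which currently-grounded one goes next):
  1 to go: {5} 1
  2 to go: {2,5} 1  {4,5} 1
  3 to go: {2,4,5} 2  {3,4,5} 1
  4 to go: {1,2,4,5} 2  {2,3,4,5} 3
  if 0:q drops first: 5 orders

5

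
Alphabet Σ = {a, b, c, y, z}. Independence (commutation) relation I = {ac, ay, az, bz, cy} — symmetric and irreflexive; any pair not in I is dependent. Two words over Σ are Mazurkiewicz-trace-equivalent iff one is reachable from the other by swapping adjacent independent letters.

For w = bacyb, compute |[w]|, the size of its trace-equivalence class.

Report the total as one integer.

#0=b has no predecessor
#1=a depends on [0:b]
#2=c depends on [0:b]
#3=y depends on [0:b]
#4=b depends on [1:a, 2:c, 3:y]
sources: [0:b]
N(rest) = Σ N(rest − s) over sources s of rest; N(one piece) = 1:
  size 1 → [4]=1
  size 2 → [1,4]=1  [2,4]=1  [3,4]=1
  size 3 → [1,2,4]=2  [1,3,4]=2  [2,3,4]=2
  first=0(b) contributes 6

6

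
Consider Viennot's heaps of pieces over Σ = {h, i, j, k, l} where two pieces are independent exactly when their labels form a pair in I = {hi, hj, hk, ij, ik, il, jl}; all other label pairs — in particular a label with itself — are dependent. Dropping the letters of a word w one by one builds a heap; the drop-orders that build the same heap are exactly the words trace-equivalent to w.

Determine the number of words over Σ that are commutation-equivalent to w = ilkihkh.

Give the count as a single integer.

piece 0:i — minimal
piece 1:l — minimal
piece 2:k rests on {1:l}
piece 3:i rests on {0:i}
piece 4:h rests on {1:l}
piece 5:k rests on {2:k}
piece 6:h rests on {4:h}
minimal pieces: {0:i, 1:l}
ways to finish when only these pieces remain (= sum over removing one remaining piece with nothing left below it):
  1 left: {3}→1  {5}→1  {6}→1
  2 left: {0,3}→1  {2,5}→1  {3,5}→2  {3,6}→2  {4,6}→1  {5,6}→2
  3 left: {0,3,5}→3  {0,3,6}→3  {2,3,5}→3  {2,5,6}→3  {3,4,6}→3  {3,5,6}→6  {4,5,6}→3
  4 left: {0,2,3,5}→6  {0,3,4,6}→6  {0,3,5,6}→12  {2,3,5,6}→12  {2,4,5,6}→6  {3,4,5,6}→12
  5 left: {0,2,3,5,6}→30  {0,3,4,5,6}→30  {1,2,4,5,6}→6  {2,3,4,5,6}→30
  placing 0:i first → 36 extensions
  placing 1:l first → 90 extensions
total linear extensions = 126

126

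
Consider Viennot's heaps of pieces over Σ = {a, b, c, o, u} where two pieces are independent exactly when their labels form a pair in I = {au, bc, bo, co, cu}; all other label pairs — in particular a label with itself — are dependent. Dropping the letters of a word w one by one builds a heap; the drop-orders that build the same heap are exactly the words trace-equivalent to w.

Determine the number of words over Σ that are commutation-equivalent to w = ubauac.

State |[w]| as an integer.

drop 0:u onto floor
drop 1:b onto {0:u}
drop 2:a onto {1:b}
drop 3:u onto {1:b}
drop 4:a onto {2:a}
drop 5:c onto {4:a}
ground layer = {0:u}
drop-orders for the pieces not yet dropped (sum over which currently-grounded one goes next):
  1 to go: {3} 1  {5} 1
  2 to go: {3,5} 2  {4,5} 1
  3 to go: {2,4,5} 1  {3,4,5} 3
  4 to go: {2,3,4,5} 4
  if 0:u drops first: 4 orders

4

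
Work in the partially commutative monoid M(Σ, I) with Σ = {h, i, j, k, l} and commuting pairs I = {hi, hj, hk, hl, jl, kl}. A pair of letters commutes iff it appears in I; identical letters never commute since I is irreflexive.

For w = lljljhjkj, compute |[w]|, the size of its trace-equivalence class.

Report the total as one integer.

0(l) covers ∅
1(l) covers 0:l
2(j) covers ∅
3(l) covers 1:l
4(j) covers 2:j
5(h) covers ∅
6(j) covers 4:j
7(k) covers 6:j
8(j) covers 7:k
floor of heap: 0:l, 2:j, 5:h
completions by unplaced set U, small U first (add the entries for U minus each lowest piece of U):
  |U|=1: {3}:1  {5}:1  {8}:1
  |U|=2: {1,3}:1  {3,5}:2  {3,8}:2  {5,8}:2  {7,8}:1
  |U|=3: {0,1,3}:1  {1,3,5}:3  {1,3,8}:3  {3,5,8}:6  {3,7,8}:3  {5,7,8}:3  {6,7,8}:1
  |U|=4: {0,1,3,5}:4  {0,1,3,8}:4  {1,3,5,8}:12  {1,3,7,8}:6  {3,5,7,8}:12  {3,6,7,8}:4  {4,6,7,8}:1  {5,6,7,8}:4
  |U|=5: {0,1,3,5,8}:20  {0,1,3,7,8}:10  {1,3,5,7,8}:30  {1,3,6,7,8}:10  {2,4,6,7,8}:1  {3,4,6,7,8}:5  {3,5,6,7,8}:20  {4,5,6,7,8}:5
  |U|=6: {0,1,3,5,7,8}:60  {0,1,3,6,7,8}:20  {1,3,4,6,7,8}:15  {1,3,5,6,7,8}:60  {2,3,4,6,7,8}:6  {2,4,5,6,7,8}:6  {3,4,5,6,7,8}:30
  |U|=7: {0,1,3,4,6,7,8}:35  {0,1,3,5,6,7,8}:140  {1,2,3,4,6,7,8}:21  {1,3,4,5,6,7,8}:105  {2,3,4,5,6,7,8}:42
  start at 0(l): 168
  start at 2(j): 280
  start at 5(h): 56
sum over floor = 504

504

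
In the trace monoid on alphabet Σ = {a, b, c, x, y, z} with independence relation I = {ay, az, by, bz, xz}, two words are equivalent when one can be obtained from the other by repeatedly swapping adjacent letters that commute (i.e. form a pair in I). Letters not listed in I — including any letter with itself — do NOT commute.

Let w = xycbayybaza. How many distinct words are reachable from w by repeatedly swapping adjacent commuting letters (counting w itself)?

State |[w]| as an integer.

piece 0:x — minimal
piece 1:y rests on {0:x}
piece 2:c rests on {1:y}
piece 3:b rests on {2:c}
piece 4:a rests on {3:b}
piece 5:y rests on {2:c}
piece 6:y rests on {5:y}
piece 7:b rests on {4:a}
piece 8:a rests on {7:b}
piece 9:z rests on {6:y}
piece 10:a rests on {8:a}
minimal pieces: {0:x}
ways to finish when only these pieces remain (= sum over removing one remaining piece with nothing left below it):
  1 left: {9}→1  {10}→1
  2 left: {6,9}→1  {8,10}→1  {9,10}→2
  3 left: {5,6,9}→1  {6,9,10}→3  {7,8,10}→1  {8,9,10}→3
  4 left: {4,7,8,10}→1  {5,6,9,10}→4  {6,8,9,10}→6  {7,8,9,10}→4
  5 left: {3,4,7,8,10}→1  {4,7,8,9,10}→5  {5,6,8,9,10}→10  {6,7,8,9,10}→10
  6 left: {3,4,7,8,9,10}→6  {4,6,7,8,9,10}→15  {5,6,7,8,9,10}→20
  7 left: {3,4,6,7,8,9,10}→21  {4,5,6,7,8,9,10}→35
  8 left: {3,4,5,6,7,8,9,10}→56
  9 left: {2,3,4,5,6,7,8,9,10}→56
  placing 0:x first → 56 extensions

56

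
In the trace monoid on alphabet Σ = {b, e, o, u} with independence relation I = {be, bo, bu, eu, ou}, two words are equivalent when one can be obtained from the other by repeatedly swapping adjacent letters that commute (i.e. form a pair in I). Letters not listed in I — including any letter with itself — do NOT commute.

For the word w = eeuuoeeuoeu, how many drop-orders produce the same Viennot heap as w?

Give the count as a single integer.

330

drop 0:e onto floor
drop 1:e onto {0:e}
drop 2:u onto floor
drop 3:u onto {2:u}
drop 4:o onto {1:e}
drop 5:e onto {4:o}
drop 6:e onto {5:e}
drop 7:u onto {3:u}
drop 8:o onto {6:e}
drop 9:e onto {8:o}
drop 10:u onto {7:u}
ground layer = {0:e, 2:u}
drop-orders for the pieces not yet dropped (sum over which currently-grounded one goes next):
  1 to go: {9} 1  {10} 1
  2 to go: {7,10} 1  {8,9} 1  {9,10} 2
  3 to go: {3,7,10} 1  {6,8,9} 1  {7,9,10} 3  {8,9,10} 3
  4 to go: {2,3,7,10} 1  {3,7,9,10} 4  {5,6,8,9} 1  {6,8,9,10} 4  {7,8,9,10} 6
  5 to go: {2,3,7,9,10} 5  {3,7,8,9,10} 10  {4,5,6,8,9} 1  {5,6,8,9,10} 5  {6,7,8,9,10} 10
  6 to go: {1,4,5,6,8,9} 1  {2,3,7,8,9,10} 15  {3,6,7,8,9,10} 20  {4,5,6,8,9,10} 6  {5,6,7,8,9,10} 15
  7 to go: {0,1,4,5,6,8,9} 1  {1,4,5,6,8,9,10} 7  {2,3,6,7,8,9,10} 35  {3,5,6,7,8,9,10} 35  {4,5,6,7,8,9,10} 21
  8 to go: {0,1,4,5,6,8,9,10} 8  {1,4,5,6,7,8,9,10} 28  {2,3,5,6,7,8,9,10} 70  {3,4,5,6,7,8,9,10} 56
  9 to go: {0,1,4,5,6,7,8,9,10} 36  {1,3,4,5,6,7,8,9,10} 84  {2,3,4,5,6,7,8,9,10} 126
  if 0:e drops first: 210 orders
  if 2:u drops first: 120 orders
heap linearizations: 330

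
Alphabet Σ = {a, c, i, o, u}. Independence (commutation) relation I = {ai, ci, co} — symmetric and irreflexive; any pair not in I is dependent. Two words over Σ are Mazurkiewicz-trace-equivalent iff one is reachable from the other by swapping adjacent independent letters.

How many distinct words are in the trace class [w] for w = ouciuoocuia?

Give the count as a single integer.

12

piece 0:o — minimal
piece 1:u rests on {0:o}
piece 2:c rests on {1:u}
piece 3:i rests on {1:u}
piece 4:u rests on {2:c, 3:i}
piece 5:o rests on {4:u}
piece 6:o rests on {5:o}
piece 7:c rests on {4:u}
piece 8:u rests on {6:o, 7:c}
piece 9:i rests on {8:u}
piece 10:a rests on {8:u}
minimal pieces: {0:o}
ways to finish when only these pieces remain (= sum over removing one remaining piece with nothing left below it):
  1 left: {9}→1  {10}→1
  2 left: {9,10}→2
  3 left: {8,9,10}→2
  4 left: {6,8,9,10}→2  {7,8,9,10}→2
  5 left: {5,6,8,9,10}→2  {6,7,8,9,10}→4
  6 left: {5,6,7,8,9,10}→6
  7 left: {4,5,6,7,8,9,10}→6
  8 left: {2,4,5,6,7,8,9,10}→6  {3,4,5,6,7,8,9,10}→6
  9 left: {2,3,4,5,6,7,8,9,10}→12
  placing 0:o first → 12 extensions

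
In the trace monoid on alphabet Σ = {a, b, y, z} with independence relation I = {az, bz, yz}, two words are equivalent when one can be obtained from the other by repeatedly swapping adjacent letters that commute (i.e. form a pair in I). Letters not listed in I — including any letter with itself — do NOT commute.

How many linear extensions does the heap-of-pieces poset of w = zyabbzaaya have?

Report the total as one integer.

#0=z has no predecessor
#1=y has no predecessor
#2=a depends on [1:y]
#3=b depends on [2:a]
#4=b depends on [3:b]
#5=z depends on [0:z]
#6=a depends on [4:b]
#7=a depends on [6:a]
#8=y depends on [7:a]
#9=a depends on [8:y]
sources: [0:z, 1:y]
N(rest) = Σ N(rest − s) over sources s of rest; N(one piece) = 1:
  size 1 → [5]=1  [9]=1
  size 2 → [0,5]=1  [5,9]=2  [8,9]=1
  size 3 → [0,5,9]=3  [5,8,9]=3  [7,8,9]=1
  size 4 → [0,5,8,9]=6  [5,7,8,9]=4  [6,7,8,9]=1
  size 5 → [0,5,7,8,9]=10  [4,6,7,8,9]=1  [5,6,7,8,9]=5
  size 6 → [0,5,6,7,8,9]=15  [3,4,6,7,8,9]=1  [4,5,6,7,8,9]=6
  size 7 → [0,4,5,6,7,8,9]=21  [2,3,4,6,7,8,9]=1  [3,4,5,6,7,8,9]=7
  size 8 → [0,3,4,5,6,7,8,9]=28  [1,2,3,4,6,7,8,9]=1  [2,3,4,5,6,7,8,9]=8
  first=0(z) contributes 9
  first=1(y) contributes 36
|[w]| = 45

45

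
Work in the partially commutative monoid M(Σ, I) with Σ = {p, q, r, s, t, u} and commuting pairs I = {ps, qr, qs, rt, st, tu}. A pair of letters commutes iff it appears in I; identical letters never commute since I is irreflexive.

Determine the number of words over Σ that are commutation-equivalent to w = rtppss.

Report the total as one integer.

#0=r has no predecessor
#1=t has no predecessor
#2=p depends on [0:r, 1:t]
#3=p depends on [2:p]
#4=s depends on [0:r]
#5=s depends on [4:s]
sources: [0:r, 1:t]
N(rest) = Σ N(rest − s) over sources s of rest; N(one piece) = 1:
  size 1 → [3]=1  [5]=1
  size 2 → [2,3]=1  [3,5]=2  [4,5]=1
  size 3 → [1,2,3]=1  [2,3,5]=3  [3,4,5]=3
  size 4 → [1,2,3,5]=4  [2,3,4,5]=6
  first=0(r) contributes 10
  first=1(t) contributes 6
|[w]| = 16

16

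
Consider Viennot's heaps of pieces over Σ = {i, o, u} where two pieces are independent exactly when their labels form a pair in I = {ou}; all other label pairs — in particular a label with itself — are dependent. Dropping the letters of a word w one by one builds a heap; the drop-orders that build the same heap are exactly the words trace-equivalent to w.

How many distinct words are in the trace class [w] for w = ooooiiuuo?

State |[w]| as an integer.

3

piece 0:o — minimal
piece 1:o rests on {0:o}
piece 2:o rests on {1:o}
piece 3:o rests on {2:o}
piece 4:i rests on {3:o}
piece 5:i rests on {4:i}
piece 6:u rests on {5:i}
piece 7:u rests on {6:u}
piece 8:o rests on {5:i}
minimal pieces: {0:o}
ways to finish when only these pieces remain (= sum over removing one remaining piece with nothing left below it):
  1 left: {7}→1  {8}→1
  2 left: {6,7}→1  {7,8}→2
  3 left: {6,7,8}→3
  4 left: {5,6,7,8}→3
  5 left: {4,5,6,7,8}→3
  6 left: {3,4,5,6,7,8}→3
  7 left: {2,3,4,5,6,7,8}→3
  placing 0:o first → 3 extensions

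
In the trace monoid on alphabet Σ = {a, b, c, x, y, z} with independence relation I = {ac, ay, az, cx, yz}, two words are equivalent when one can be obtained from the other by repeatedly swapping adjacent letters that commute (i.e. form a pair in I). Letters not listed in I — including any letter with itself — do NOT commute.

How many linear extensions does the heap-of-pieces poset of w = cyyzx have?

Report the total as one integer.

3

0(c) covers ∅
1(y) covers 0:c
2(y) covers 1:y
3(z) covers 0:c
4(x) covers 2:y, 3:z
floor of heap: 0:c
completions by unplaced set U, small U first (add the entries for U minus each lowest piece of U):
  |U|=1: {4}:1
  |U|=2: {2,4}:1  {3,4}:1
  |U|=3: {1,2,4}:1  {2,3,4}:2
  start at 0(c): 3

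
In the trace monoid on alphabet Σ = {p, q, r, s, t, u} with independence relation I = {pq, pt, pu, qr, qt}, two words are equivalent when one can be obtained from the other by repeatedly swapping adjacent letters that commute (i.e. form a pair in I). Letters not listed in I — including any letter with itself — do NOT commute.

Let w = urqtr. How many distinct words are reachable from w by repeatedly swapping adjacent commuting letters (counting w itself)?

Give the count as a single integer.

drop 0:u onto floor
drop 1:r onto {0:u}
drop 2:q onto {0:u}
drop 3:t onto {1:r}
drop 4:r onto {3:t}
ground layer = {0:u}
drop-orders for the pieces not yet dropped (sum over which currently-grounded one goes next):
  1 to go: {2} 1  {4} 1
  2 to go: {2,4} 2  {3,4} 1
  3 to go: {1,3,4} 1  {2,3,4} 3
  if 0:u drops first: 4 orders

4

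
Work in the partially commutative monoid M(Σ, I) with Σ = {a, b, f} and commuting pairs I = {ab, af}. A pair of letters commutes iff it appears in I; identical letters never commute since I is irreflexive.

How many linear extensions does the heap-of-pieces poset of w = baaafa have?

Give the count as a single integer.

15

piece 0:b — minimal
piece 1:a — minimal
piece 2:a rests on {1:a}
piece 3:a rests on {2:a}
piece 4:f rests on {0:b}
piece 5:a rests on {3:a}
minimal pieces: {0:b, 1:a}
ways to finish when only these pieces remain (= sum over removing one remaining piece with nothing left below it):
  1 left: {4}→1  {5}→1
  2 left: {0,4}→1  {3,5}→1  {4,5}→2
  3 left: {0,4,5}→3  {2,3,5}→1  {3,4,5}→3
  4 left: {0,3,4,5}→6  {1,2,3,5}→1  {2,3,4,5}→4
  placing 0:b first → 5 extensions
  placing 1:a first → 10 extensions
total linear extensions = 15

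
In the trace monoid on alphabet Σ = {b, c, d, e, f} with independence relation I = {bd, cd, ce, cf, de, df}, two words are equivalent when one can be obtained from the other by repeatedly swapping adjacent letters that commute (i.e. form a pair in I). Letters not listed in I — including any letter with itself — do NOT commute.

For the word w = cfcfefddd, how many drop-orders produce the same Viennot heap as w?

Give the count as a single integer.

#0=c has no predecessor
#1=f has no predecessor
#2=c depends on [0:c]
#3=f depends on [1:f]
#4=e depends on [3:f]
#5=f depends on [4:e]
#6=d has no predecessor
#7=d depends on [6:d]
#8=d depends on [7:d]
sources: [0:c, 1:f, 6:d]
N(rest) = Σ N(rest − s) over sources s of rest; N(one piece) = 1:
  size 1 → [2]=1  [5]=1  [8]=1
  size 2 → [0,2]=1  [2,5]=2  [2,8]=2  [4,5]=1  [5,8]=2  [7,8]=1
  size 3 → [0,2,5]=3  [0,2,8]=3  [2,4,5]=3  [2,5,8]=6  [2,7,8]=3  [3,4,5]=1  [4,5,8]=3  [5,7,8]=3  [6,7,8]=1
  size 4 → [0,2,4,5]=6  [0,2,5,8]=12  [0,2,7,8]=6  [1,3,4,5]=1  [2,3,4,5]=4  [2,4,5,8]=12  [2,5,7,8]=12  [2,6,7,8]=4  [3,4,5,8]=4  [4,5,7,8]=6  [5,6,7,8]=4
  size 5 → [0,2,3,4,5]=10  [0,2,4,5,8]=30  [0,2,5,7,8]=30  [0,2,6,7,8]=10  [1,2,3,4,5]=5  [1,3,4,5,8]=5  [2,3,4,5,8]=20  [2,4,5,7,8]=30  [2,5,6,7,8]=20  [3,4,5,7,8]=10  [4,5,6,7,8]=10
  size 6 → [0,1,2,3,4,5]=15  [0,2,3,4,5,8]=60  [0,2,4,5,7,8]=90  [0,2,5,6,7,8]=60  [1,2,3,4,5,8]=30  [1,3,4,5,7,8]=15  [2,3,4,5,7,8]=60  [2,4,5,6,7,8]=60  [3,4,5,6,7,8]=20
  size 7 → [0,1,2,3,4,5,8]=105  [0,2,3,4,5,7,8]=210  [0,2,4,5,6,7,8]=210  [1,2,3,4,5,7,8]=105  [1,3,4,5,6,7,8]=35  [2,3,4,5,6,7,8]=140
  first=0(c) contributes 280
  first=1(f) contributes 560
  first=6(d) contributes 420
|[w]| = 1260

1260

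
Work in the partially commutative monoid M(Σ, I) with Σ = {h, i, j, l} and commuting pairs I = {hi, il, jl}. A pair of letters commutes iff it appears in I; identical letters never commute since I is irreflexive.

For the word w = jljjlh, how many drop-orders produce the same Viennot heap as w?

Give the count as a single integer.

10

piece 0:j — minimal
piece 1:l — minimal
piece 2:j rests on {0:j}
piece 3:j rests on {2:j}
piece 4:l rests on {1:l}
piece 5:h rests on {3:j, 4:l}
minimal pieces: {0:j, 1:l}
ways to finish when only these pieces remain (= sum over removing one remaining piece with nothing left below it):
  1 left: {5}→1
  2 left: {3,5}→1  {4,5}→1
  3 left: {1,4,5}→1  {2,3,5}→1  {3,4,5}→2
  4 left: {0,2,3,5}→1  {1,3,4,5}→3  {2,3,4,5}→3
  placing 0:j first → 6 extensions
  placing 1:l first → 4 extensions
total linear extensions = 10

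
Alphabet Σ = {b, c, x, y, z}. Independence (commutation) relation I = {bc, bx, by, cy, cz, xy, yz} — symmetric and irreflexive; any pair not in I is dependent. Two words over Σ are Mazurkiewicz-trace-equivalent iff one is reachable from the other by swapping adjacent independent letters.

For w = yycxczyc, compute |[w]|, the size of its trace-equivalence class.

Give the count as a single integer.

168

piece 0:y — minimal
piece 1:y rests on {0:y}
piece 2:c — minimal
piece 3:x rests on {2:c}
piece 4:c rests on {3:x}
piece 5:z rests on {3:x}
piece 6:y rests on {1:y}
piece 7:c rests on {4:c}
minimal pieces: {0:y, 2:c}
ways to finish when only these pieces remain (= sum over removing one remaining piece with nothing left below it):
  1 left: {5}→1  {6}→1  {7}→1
  2 left: {1,6}→1  {4,7}→1  {5,6}→2  {5,7}→2  {6,7}→2
  3 left: {0,1,6}→1  {1,5,6}→3  {1,6,7}→3  {4,5,7}→3  {4,6,7}→3  {5,6,7}→6
  4 left: {0,1,5,6}→4  {0,1,6,7}→4  {1,4,6,7}→6  {1,5,6,7}→12  {3,4,5,7}→3  {4,5,6,7}→12
  5 left: {0,1,4,6,7}→10  {0,1,5,6,7}→20  {1,4,5,6,7}→30  {2,3,4,5,7}→3  {3,4,5,6,7}→15
  6 left: {0,1,4,5,6,7}→60  {1,3,4,5,6,7}→45  {2,3,4,5,6,7}→18
  placing 0:y first → 63 extensions
  placing 2:c first → 105 extensions
total linear extensions = 168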